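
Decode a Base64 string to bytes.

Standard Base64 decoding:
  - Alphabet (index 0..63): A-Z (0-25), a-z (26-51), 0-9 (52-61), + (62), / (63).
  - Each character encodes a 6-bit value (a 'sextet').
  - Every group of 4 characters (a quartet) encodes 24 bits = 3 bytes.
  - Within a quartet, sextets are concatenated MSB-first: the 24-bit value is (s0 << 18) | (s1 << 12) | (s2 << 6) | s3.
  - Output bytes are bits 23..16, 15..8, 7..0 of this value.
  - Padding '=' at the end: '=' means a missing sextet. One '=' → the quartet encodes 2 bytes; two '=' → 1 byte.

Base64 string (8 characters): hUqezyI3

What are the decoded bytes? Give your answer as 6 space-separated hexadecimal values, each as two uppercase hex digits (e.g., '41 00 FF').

After char 0 ('h'=33): chars_in_quartet=1 acc=0x21 bytes_emitted=0
After char 1 ('U'=20): chars_in_quartet=2 acc=0x854 bytes_emitted=0
After char 2 ('q'=42): chars_in_quartet=3 acc=0x2152A bytes_emitted=0
After char 3 ('e'=30): chars_in_quartet=4 acc=0x854A9E -> emit 85 4A 9E, reset; bytes_emitted=3
After char 4 ('z'=51): chars_in_quartet=1 acc=0x33 bytes_emitted=3
After char 5 ('y'=50): chars_in_quartet=2 acc=0xCF2 bytes_emitted=3
After char 6 ('I'=8): chars_in_quartet=3 acc=0x33C88 bytes_emitted=3
After char 7 ('3'=55): chars_in_quartet=4 acc=0xCF2237 -> emit CF 22 37, reset; bytes_emitted=6

Answer: 85 4A 9E CF 22 37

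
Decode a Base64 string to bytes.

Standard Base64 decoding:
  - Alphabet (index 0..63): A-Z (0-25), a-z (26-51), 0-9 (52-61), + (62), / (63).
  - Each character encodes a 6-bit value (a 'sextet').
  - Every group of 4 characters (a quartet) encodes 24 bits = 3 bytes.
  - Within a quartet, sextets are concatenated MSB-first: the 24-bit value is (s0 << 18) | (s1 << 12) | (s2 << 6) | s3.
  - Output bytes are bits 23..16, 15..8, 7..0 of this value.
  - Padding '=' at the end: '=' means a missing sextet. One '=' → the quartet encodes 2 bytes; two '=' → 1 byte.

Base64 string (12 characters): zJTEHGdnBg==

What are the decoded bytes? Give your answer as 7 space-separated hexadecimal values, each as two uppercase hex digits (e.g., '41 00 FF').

After char 0 ('z'=51): chars_in_quartet=1 acc=0x33 bytes_emitted=0
After char 1 ('J'=9): chars_in_quartet=2 acc=0xCC9 bytes_emitted=0
After char 2 ('T'=19): chars_in_quartet=3 acc=0x33253 bytes_emitted=0
After char 3 ('E'=4): chars_in_quartet=4 acc=0xCC94C4 -> emit CC 94 C4, reset; bytes_emitted=3
After char 4 ('H'=7): chars_in_quartet=1 acc=0x7 bytes_emitted=3
After char 5 ('G'=6): chars_in_quartet=2 acc=0x1C6 bytes_emitted=3
After char 6 ('d'=29): chars_in_quartet=3 acc=0x719D bytes_emitted=3
After char 7 ('n'=39): chars_in_quartet=4 acc=0x1C6767 -> emit 1C 67 67, reset; bytes_emitted=6
After char 8 ('B'=1): chars_in_quartet=1 acc=0x1 bytes_emitted=6
After char 9 ('g'=32): chars_in_quartet=2 acc=0x60 bytes_emitted=6
Padding '==': partial quartet acc=0x60 -> emit 06; bytes_emitted=7

Answer: CC 94 C4 1C 67 67 06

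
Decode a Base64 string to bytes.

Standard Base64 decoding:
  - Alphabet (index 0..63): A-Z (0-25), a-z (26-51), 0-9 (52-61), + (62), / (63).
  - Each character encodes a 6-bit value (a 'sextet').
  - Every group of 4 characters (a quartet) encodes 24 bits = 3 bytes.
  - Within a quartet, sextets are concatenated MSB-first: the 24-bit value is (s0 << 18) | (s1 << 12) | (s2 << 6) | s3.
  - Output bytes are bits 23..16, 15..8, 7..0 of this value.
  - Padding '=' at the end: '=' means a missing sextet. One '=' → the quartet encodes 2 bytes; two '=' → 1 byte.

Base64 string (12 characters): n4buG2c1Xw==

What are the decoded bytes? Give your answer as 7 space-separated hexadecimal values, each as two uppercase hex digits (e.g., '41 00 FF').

After char 0 ('n'=39): chars_in_quartet=1 acc=0x27 bytes_emitted=0
After char 1 ('4'=56): chars_in_quartet=2 acc=0x9F8 bytes_emitted=0
After char 2 ('b'=27): chars_in_quartet=3 acc=0x27E1B bytes_emitted=0
After char 3 ('u'=46): chars_in_quartet=4 acc=0x9F86EE -> emit 9F 86 EE, reset; bytes_emitted=3
After char 4 ('G'=6): chars_in_quartet=1 acc=0x6 bytes_emitted=3
After char 5 ('2'=54): chars_in_quartet=2 acc=0x1B6 bytes_emitted=3
After char 6 ('c'=28): chars_in_quartet=3 acc=0x6D9C bytes_emitted=3
After char 7 ('1'=53): chars_in_quartet=4 acc=0x1B6735 -> emit 1B 67 35, reset; bytes_emitted=6
After char 8 ('X'=23): chars_in_quartet=1 acc=0x17 bytes_emitted=6
After char 9 ('w'=48): chars_in_quartet=2 acc=0x5F0 bytes_emitted=6
Padding '==': partial quartet acc=0x5F0 -> emit 5F; bytes_emitted=7

Answer: 9F 86 EE 1B 67 35 5F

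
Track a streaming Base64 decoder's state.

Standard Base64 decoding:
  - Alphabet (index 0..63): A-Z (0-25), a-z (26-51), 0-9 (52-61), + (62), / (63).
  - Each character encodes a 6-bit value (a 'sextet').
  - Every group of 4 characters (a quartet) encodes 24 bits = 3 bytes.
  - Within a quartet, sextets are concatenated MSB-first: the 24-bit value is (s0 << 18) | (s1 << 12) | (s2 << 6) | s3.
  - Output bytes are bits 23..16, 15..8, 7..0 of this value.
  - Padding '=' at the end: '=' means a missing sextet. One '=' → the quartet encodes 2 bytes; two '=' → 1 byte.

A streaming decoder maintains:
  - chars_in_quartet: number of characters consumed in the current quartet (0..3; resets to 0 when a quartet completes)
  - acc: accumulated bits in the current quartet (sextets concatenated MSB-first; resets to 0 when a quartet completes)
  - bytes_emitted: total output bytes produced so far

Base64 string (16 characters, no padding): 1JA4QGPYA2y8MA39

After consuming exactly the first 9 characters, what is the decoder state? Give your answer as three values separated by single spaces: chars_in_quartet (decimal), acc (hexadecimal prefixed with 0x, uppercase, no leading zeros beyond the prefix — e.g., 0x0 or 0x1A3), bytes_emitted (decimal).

After char 0 ('1'=53): chars_in_quartet=1 acc=0x35 bytes_emitted=0
After char 1 ('J'=9): chars_in_quartet=2 acc=0xD49 bytes_emitted=0
After char 2 ('A'=0): chars_in_quartet=3 acc=0x35240 bytes_emitted=0
After char 3 ('4'=56): chars_in_quartet=4 acc=0xD49038 -> emit D4 90 38, reset; bytes_emitted=3
After char 4 ('Q'=16): chars_in_quartet=1 acc=0x10 bytes_emitted=3
After char 5 ('G'=6): chars_in_quartet=2 acc=0x406 bytes_emitted=3
After char 6 ('P'=15): chars_in_quartet=3 acc=0x1018F bytes_emitted=3
After char 7 ('Y'=24): chars_in_quartet=4 acc=0x4063D8 -> emit 40 63 D8, reset; bytes_emitted=6
After char 8 ('A'=0): chars_in_quartet=1 acc=0x0 bytes_emitted=6

Answer: 1 0x0 6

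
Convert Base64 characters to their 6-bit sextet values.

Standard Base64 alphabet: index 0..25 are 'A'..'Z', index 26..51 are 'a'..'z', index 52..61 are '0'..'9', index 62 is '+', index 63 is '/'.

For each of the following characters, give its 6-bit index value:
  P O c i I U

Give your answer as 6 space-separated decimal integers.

Answer: 15 14 28 34 8 20

Derivation:
'P': A..Z range, ord('P') − ord('A') = 15
'O': A..Z range, ord('O') − ord('A') = 14
'c': a..z range, 26 + ord('c') − ord('a') = 28
'i': a..z range, 26 + ord('i') − ord('a') = 34
'I': A..Z range, ord('I') − ord('A') = 8
'U': A..Z range, ord('U') − ord('A') = 20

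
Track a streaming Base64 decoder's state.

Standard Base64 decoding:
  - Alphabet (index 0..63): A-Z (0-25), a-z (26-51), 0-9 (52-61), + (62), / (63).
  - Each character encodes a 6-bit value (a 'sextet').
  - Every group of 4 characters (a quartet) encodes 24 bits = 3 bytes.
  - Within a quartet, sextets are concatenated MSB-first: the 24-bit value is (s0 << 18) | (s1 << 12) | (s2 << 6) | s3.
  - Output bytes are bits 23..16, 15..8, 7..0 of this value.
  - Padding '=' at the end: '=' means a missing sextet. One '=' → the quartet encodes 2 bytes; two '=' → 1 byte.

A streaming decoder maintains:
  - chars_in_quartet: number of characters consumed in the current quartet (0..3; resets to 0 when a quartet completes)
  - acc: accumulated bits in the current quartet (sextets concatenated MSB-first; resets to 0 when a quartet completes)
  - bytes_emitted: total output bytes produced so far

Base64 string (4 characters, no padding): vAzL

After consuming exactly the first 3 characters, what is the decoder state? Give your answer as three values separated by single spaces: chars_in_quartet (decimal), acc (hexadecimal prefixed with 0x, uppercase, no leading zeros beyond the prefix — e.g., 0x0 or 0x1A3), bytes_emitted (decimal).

Answer: 3 0x2F033 0

Derivation:
After char 0 ('v'=47): chars_in_quartet=1 acc=0x2F bytes_emitted=0
After char 1 ('A'=0): chars_in_quartet=2 acc=0xBC0 bytes_emitted=0
After char 2 ('z'=51): chars_in_quartet=3 acc=0x2F033 bytes_emitted=0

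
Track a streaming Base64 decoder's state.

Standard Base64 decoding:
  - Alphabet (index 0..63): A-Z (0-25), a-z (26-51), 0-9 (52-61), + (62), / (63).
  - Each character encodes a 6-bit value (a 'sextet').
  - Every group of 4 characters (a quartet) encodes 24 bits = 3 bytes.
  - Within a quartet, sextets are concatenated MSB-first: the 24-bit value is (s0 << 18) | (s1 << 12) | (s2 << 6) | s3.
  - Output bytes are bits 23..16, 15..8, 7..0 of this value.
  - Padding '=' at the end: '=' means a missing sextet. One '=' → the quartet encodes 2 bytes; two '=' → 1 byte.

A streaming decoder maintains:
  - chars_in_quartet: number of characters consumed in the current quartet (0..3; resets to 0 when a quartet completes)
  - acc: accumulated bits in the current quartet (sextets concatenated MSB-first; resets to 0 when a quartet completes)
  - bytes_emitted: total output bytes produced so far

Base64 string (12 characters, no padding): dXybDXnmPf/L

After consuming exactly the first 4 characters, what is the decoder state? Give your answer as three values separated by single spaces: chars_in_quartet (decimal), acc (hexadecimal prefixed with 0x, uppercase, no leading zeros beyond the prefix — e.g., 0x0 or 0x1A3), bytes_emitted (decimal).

After char 0 ('d'=29): chars_in_quartet=1 acc=0x1D bytes_emitted=0
After char 1 ('X'=23): chars_in_quartet=2 acc=0x757 bytes_emitted=0
After char 2 ('y'=50): chars_in_quartet=3 acc=0x1D5F2 bytes_emitted=0
After char 3 ('b'=27): chars_in_quartet=4 acc=0x757C9B -> emit 75 7C 9B, reset; bytes_emitted=3

Answer: 0 0x0 3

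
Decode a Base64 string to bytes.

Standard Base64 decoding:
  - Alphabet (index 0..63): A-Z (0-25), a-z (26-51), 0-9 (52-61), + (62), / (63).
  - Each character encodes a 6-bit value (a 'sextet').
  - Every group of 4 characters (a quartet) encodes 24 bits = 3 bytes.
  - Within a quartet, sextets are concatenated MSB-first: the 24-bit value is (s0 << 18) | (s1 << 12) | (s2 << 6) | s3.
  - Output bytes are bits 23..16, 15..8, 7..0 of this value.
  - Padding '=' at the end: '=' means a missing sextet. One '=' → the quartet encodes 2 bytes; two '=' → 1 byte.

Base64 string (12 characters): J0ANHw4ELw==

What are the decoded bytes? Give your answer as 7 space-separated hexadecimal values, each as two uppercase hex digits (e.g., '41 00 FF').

Answer: 27 40 0D 1F 0E 04 2F

Derivation:
After char 0 ('J'=9): chars_in_quartet=1 acc=0x9 bytes_emitted=0
After char 1 ('0'=52): chars_in_quartet=2 acc=0x274 bytes_emitted=0
After char 2 ('A'=0): chars_in_quartet=3 acc=0x9D00 bytes_emitted=0
After char 3 ('N'=13): chars_in_quartet=4 acc=0x27400D -> emit 27 40 0D, reset; bytes_emitted=3
After char 4 ('H'=7): chars_in_quartet=1 acc=0x7 bytes_emitted=3
After char 5 ('w'=48): chars_in_quartet=2 acc=0x1F0 bytes_emitted=3
After char 6 ('4'=56): chars_in_quartet=3 acc=0x7C38 bytes_emitted=3
After char 7 ('E'=4): chars_in_quartet=4 acc=0x1F0E04 -> emit 1F 0E 04, reset; bytes_emitted=6
After char 8 ('L'=11): chars_in_quartet=1 acc=0xB bytes_emitted=6
After char 9 ('w'=48): chars_in_quartet=2 acc=0x2F0 bytes_emitted=6
Padding '==': partial quartet acc=0x2F0 -> emit 2F; bytes_emitted=7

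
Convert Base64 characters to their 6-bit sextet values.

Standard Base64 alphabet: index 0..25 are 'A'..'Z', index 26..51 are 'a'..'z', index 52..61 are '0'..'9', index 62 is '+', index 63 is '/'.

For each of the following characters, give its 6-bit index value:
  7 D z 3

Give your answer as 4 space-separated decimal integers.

'7': 0..9 range, 52 + ord('7') − ord('0') = 59
'D': A..Z range, ord('D') − ord('A') = 3
'z': a..z range, 26 + ord('z') − ord('a') = 51
'3': 0..9 range, 52 + ord('3') − ord('0') = 55

Answer: 59 3 51 55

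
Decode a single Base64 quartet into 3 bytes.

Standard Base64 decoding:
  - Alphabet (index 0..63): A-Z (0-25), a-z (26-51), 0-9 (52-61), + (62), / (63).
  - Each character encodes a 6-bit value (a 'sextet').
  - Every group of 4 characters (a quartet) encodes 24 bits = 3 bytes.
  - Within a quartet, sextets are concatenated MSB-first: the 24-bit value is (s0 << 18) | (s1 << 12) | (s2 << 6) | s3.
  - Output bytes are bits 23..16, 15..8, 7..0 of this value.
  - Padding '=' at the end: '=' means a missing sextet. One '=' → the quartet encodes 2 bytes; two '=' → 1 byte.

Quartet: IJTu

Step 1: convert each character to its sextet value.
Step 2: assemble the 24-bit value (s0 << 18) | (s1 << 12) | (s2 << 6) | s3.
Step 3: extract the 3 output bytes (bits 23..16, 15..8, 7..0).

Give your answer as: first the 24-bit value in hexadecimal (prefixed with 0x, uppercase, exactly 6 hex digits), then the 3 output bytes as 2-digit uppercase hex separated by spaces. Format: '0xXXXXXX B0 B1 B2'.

Sextets: I=8, J=9, T=19, u=46
24-bit: (8<<18) | (9<<12) | (19<<6) | 46
      = 0x200000 | 0x009000 | 0x0004C0 | 0x00002E
      = 0x2094EE
Bytes: (v>>16)&0xFF=20, (v>>8)&0xFF=94, v&0xFF=EE

Answer: 0x2094EE 20 94 EE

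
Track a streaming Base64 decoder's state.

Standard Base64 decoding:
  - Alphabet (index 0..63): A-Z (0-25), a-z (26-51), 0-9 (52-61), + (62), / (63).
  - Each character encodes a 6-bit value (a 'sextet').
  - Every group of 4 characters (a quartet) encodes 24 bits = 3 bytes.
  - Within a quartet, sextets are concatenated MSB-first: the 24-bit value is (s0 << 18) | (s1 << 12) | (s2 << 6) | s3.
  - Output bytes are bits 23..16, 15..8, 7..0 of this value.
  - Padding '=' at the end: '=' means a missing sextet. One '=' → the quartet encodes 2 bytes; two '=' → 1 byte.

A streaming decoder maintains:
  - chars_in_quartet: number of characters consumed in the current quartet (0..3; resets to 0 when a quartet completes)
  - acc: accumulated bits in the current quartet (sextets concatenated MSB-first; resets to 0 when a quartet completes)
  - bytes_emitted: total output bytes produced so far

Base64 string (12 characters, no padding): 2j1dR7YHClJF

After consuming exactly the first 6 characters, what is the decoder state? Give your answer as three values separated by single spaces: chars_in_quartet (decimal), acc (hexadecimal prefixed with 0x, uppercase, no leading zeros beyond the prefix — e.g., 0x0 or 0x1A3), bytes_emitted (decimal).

Answer: 2 0x47B 3

Derivation:
After char 0 ('2'=54): chars_in_quartet=1 acc=0x36 bytes_emitted=0
After char 1 ('j'=35): chars_in_quartet=2 acc=0xDA3 bytes_emitted=0
After char 2 ('1'=53): chars_in_quartet=3 acc=0x368F5 bytes_emitted=0
After char 3 ('d'=29): chars_in_quartet=4 acc=0xDA3D5D -> emit DA 3D 5D, reset; bytes_emitted=3
After char 4 ('R'=17): chars_in_quartet=1 acc=0x11 bytes_emitted=3
After char 5 ('7'=59): chars_in_quartet=2 acc=0x47B bytes_emitted=3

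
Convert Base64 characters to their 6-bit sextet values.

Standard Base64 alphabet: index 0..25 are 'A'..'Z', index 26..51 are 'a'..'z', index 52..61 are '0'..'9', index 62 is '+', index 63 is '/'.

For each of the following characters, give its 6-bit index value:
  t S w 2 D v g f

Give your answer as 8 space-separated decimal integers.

Answer: 45 18 48 54 3 47 32 31

Derivation:
't': a..z range, 26 + ord('t') − ord('a') = 45
'S': A..Z range, ord('S') − ord('A') = 18
'w': a..z range, 26 + ord('w') − ord('a') = 48
'2': 0..9 range, 52 + ord('2') − ord('0') = 54
'D': A..Z range, ord('D') − ord('A') = 3
'v': a..z range, 26 + ord('v') − ord('a') = 47
'g': a..z range, 26 + ord('g') − ord('a') = 32
'f': a..z range, 26 + ord('f') − ord('a') = 31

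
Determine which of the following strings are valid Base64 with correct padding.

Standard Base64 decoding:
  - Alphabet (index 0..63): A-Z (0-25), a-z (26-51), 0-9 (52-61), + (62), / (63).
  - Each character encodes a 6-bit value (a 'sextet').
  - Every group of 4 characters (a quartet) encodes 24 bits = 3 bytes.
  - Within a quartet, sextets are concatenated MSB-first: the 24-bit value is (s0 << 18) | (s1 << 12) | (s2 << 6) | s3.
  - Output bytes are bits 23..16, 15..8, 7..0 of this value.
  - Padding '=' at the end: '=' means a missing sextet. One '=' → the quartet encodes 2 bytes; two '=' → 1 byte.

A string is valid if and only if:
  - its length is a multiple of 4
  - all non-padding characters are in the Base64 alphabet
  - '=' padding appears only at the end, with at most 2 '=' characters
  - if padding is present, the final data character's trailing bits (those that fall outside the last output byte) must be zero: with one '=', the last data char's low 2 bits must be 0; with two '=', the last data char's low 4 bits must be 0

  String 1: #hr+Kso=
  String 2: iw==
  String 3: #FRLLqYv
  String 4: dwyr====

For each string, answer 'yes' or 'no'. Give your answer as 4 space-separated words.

String 1: '#hr+Kso=' → invalid (bad char(s): ['#'])
String 2: 'iw==' → valid
String 3: '#FRLLqYv' → invalid (bad char(s): ['#'])
String 4: 'dwyr====' → invalid (4 pad chars (max 2))

Answer: no yes no no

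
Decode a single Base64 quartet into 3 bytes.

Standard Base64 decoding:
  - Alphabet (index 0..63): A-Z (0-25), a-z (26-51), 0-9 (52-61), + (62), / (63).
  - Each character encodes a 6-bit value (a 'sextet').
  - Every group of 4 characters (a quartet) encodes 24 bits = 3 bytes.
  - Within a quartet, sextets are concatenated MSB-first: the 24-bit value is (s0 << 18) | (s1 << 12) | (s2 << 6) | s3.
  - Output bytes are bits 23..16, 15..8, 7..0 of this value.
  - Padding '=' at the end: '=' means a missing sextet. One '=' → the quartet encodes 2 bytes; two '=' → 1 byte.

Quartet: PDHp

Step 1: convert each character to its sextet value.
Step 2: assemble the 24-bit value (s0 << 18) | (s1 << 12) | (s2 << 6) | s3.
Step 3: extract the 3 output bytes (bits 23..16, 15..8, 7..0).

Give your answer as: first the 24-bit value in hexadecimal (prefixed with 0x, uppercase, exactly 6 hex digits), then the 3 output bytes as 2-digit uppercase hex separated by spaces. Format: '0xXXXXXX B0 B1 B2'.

Sextets: P=15, D=3, H=7, p=41
24-bit: (15<<18) | (3<<12) | (7<<6) | 41
      = 0x3C0000 | 0x003000 | 0x0001C0 | 0x000029
      = 0x3C31E9
Bytes: (v>>16)&0xFF=3C, (v>>8)&0xFF=31, v&0xFF=E9

Answer: 0x3C31E9 3C 31 E9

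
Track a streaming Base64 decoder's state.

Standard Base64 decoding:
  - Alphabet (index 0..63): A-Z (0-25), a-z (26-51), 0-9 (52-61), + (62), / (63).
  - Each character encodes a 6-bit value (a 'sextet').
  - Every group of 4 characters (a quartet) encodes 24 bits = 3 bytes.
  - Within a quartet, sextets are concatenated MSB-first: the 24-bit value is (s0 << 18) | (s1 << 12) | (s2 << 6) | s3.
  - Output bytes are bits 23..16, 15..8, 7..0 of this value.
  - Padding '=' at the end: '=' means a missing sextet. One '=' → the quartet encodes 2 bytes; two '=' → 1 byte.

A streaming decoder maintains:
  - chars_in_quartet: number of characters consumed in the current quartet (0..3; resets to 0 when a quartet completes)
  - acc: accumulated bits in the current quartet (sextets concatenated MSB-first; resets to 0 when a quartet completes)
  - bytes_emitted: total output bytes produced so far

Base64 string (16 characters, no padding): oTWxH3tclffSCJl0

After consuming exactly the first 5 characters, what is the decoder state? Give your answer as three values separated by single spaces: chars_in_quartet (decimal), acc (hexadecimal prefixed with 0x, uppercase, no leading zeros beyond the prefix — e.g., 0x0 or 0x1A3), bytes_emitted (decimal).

After char 0 ('o'=40): chars_in_quartet=1 acc=0x28 bytes_emitted=0
After char 1 ('T'=19): chars_in_quartet=2 acc=0xA13 bytes_emitted=0
After char 2 ('W'=22): chars_in_quartet=3 acc=0x284D6 bytes_emitted=0
After char 3 ('x'=49): chars_in_quartet=4 acc=0xA135B1 -> emit A1 35 B1, reset; bytes_emitted=3
After char 4 ('H'=7): chars_in_quartet=1 acc=0x7 bytes_emitted=3

Answer: 1 0x7 3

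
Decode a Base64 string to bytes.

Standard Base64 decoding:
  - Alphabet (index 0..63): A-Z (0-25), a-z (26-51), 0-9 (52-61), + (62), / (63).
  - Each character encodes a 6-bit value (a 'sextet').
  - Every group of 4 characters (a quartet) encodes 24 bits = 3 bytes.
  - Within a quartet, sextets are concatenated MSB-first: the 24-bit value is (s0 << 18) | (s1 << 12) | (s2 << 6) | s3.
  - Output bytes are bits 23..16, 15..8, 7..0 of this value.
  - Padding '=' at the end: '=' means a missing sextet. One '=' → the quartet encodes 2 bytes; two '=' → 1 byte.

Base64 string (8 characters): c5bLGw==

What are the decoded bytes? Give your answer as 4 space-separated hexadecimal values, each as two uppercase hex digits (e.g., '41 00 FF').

Answer: 73 96 CB 1B

Derivation:
After char 0 ('c'=28): chars_in_quartet=1 acc=0x1C bytes_emitted=0
After char 1 ('5'=57): chars_in_quartet=2 acc=0x739 bytes_emitted=0
After char 2 ('b'=27): chars_in_quartet=3 acc=0x1CE5B bytes_emitted=0
After char 3 ('L'=11): chars_in_quartet=4 acc=0x7396CB -> emit 73 96 CB, reset; bytes_emitted=3
After char 4 ('G'=6): chars_in_quartet=1 acc=0x6 bytes_emitted=3
After char 5 ('w'=48): chars_in_quartet=2 acc=0x1B0 bytes_emitted=3
Padding '==': partial quartet acc=0x1B0 -> emit 1B; bytes_emitted=4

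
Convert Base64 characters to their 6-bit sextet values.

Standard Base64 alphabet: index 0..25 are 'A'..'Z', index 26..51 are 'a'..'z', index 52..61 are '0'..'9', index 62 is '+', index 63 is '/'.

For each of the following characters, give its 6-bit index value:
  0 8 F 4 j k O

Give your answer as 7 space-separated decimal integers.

Answer: 52 60 5 56 35 36 14

Derivation:
'0': 0..9 range, 52 + ord('0') − ord('0') = 52
'8': 0..9 range, 52 + ord('8') − ord('0') = 60
'F': A..Z range, ord('F') − ord('A') = 5
'4': 0..9 range, 52 + ord('4') − ord('0') = 56
'j': a..z range, 26 + ord('j') − ord('a') = 35
'k': a..z range, 26 + ord('k') − ord('a') = 36
'O': A..Z range, ord('O') − ord('A') = 14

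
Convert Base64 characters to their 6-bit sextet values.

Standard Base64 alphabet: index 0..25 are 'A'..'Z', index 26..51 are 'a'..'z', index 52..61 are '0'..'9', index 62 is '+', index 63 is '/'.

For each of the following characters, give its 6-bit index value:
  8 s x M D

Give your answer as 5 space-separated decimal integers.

Answer: 60 44 49 12 3

Derivation:
'8': 0..9 range, 52 + ord('8') − ord('0') = 60
's': a..z range, 26 + ord('s') − ord('a') = 44
'x': a..z range, 26 + ord('x') − ord('a') = 49
'M': A..Z range, ord('M') − ord('A') = 12
'D': A..Z range, ord('D') − ord('A') = 3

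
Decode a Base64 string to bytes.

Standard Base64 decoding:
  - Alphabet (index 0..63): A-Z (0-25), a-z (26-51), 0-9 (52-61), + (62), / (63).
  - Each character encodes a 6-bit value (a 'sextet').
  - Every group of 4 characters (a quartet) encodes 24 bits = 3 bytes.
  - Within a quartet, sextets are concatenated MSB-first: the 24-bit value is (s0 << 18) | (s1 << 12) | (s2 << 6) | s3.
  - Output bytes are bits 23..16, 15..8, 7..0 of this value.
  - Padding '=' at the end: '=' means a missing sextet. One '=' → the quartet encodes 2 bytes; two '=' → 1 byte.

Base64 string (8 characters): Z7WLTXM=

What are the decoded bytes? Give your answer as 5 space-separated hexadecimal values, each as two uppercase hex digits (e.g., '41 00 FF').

Answer: 67 B5 8B 4D 73

Derivation:
After char 0 ('Z'=25): chars_in_quartet=1 acc=0x19 bytes_emitted=0
After char 1 ('7'=59): chars_in_quartet=2 acc=0x67B bytes_emitted=0
After char 2 ('W'=22): chars_in_quartet=3 acc=0x19ED6 bytes_emitted=0
After char 3 ('L'=11): chars_in_quartet=4 acc=0x67B58B -> emit 67 B5 8B, reset; bytes_emitted=3
After char 4 ('T'=19): chars_in_quartet=1 acc=0x13 bytes_emitted=3
After char 5 ('X'=23): chars_in_quartet=2 acc=0x4D7 bytes_emitted=3
After char 6 ('M'=12): chars_in_quartet=3 acc=0x135CC bytes_emitted=3
Padding '=': partial quartet acc=0x135CC -> emit 4D 73; bytes_emitted=5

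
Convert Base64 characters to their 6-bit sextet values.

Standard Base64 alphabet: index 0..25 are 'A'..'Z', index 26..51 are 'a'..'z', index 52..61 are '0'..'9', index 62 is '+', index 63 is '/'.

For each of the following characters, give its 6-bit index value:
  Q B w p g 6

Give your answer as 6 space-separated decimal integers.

Answer: 16 1 48 41 32 58

Derivation:
'Q': A..Z range, ord('Q') − ord('A') = 16
'B': A..Z range, ord('B') − ord('A') = 1
'w': a..z range, 26 + ord('w') − ord('a') = 48
'p': a..z range, 26 + ord('p') − ord('a') = 41
'g': a..z range, 26 + ord('g') − ord('a') = 32
'6': 0..9 range, 52 + ord('6') − ord('0') = 58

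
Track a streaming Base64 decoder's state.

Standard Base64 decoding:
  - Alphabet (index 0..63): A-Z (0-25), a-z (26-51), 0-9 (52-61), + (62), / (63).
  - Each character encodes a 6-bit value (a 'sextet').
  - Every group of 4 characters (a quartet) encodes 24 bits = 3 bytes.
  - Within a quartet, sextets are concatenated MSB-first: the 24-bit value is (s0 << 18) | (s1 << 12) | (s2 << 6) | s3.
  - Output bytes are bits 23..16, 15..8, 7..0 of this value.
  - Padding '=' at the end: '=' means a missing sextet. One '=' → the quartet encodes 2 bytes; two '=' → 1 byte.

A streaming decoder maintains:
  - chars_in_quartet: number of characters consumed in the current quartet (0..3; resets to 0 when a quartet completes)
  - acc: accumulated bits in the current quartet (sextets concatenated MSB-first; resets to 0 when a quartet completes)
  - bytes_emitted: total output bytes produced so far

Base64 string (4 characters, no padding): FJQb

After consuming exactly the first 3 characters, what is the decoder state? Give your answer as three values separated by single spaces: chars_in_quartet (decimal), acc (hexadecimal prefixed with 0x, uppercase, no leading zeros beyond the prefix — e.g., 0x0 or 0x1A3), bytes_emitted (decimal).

After char 0 ('F'=5): chars_in_quartet=1 acc=0x5 bytes_emitted=0
After char 1 ('J'=9): chars_in_quartet=2 acc=0x149 bytes_emitted=0
After char 2 ('Q'=16): chars_in_quartet=3 acc=0x5250 bytes_emitted=0

Answer: 3 0x5250 0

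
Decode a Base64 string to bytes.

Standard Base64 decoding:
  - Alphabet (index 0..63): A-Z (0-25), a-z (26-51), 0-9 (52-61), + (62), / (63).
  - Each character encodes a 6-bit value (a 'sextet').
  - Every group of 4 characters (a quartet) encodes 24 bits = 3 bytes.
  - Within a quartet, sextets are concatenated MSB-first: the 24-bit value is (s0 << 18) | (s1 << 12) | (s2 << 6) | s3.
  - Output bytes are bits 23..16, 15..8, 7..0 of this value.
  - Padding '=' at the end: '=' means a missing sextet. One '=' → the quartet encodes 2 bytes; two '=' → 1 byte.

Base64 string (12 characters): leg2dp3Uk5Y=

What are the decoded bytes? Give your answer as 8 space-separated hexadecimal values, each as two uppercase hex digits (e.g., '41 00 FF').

Answer: 95 E8 36 76 9D D4 93 96

Derivation:
After char 0 ('l'=37): chars_in_quartet=1 acc=0x25 bytes_emitted=0
After char 1 ('e'=30): chars_in_quartet=2 acc=0x95E bytes_emitted=0
After char 2 ('g'=32): chars_in_quartet=3 acc=0x257A0 bytes_emitted=0
After char 3 ('2'=54): chars_in_quartet=4 acc=0x95E836 -> emit 95 E8 36, reset; bytes_emitted=3
After char 4 ('d'=29): chars_in_quartet=1 acc=0x1D bytes_emitted=3
After char 5 ('p'=41): chars_in_quartet=2 acc=0x769 bytes_emitted=3
After char 6 ('3'=55): chars_in_quartet=3 acc=0x1DA77 bytes_emitted=3
After char 7 ('U'=20): chars_in_quartet=4 acc=0x769DD4 -> emit 76 9D D4, reset; bytes_emitted=6
After char 8 ('k'=36): chars_in_quartet=1 acc=0x24 bytes_emitted=6
After char 9 ('5'=57): chars_in_quartet=2 acc=0x939 bytes_emitted=6
After char 10 ('Y'=24): chars_in_quartet=3 acc=0x24E58 bytes_emitted=6
Padding '=': partial quartet acc=0x24E58 -> emit 93 96; bytes_emitted=8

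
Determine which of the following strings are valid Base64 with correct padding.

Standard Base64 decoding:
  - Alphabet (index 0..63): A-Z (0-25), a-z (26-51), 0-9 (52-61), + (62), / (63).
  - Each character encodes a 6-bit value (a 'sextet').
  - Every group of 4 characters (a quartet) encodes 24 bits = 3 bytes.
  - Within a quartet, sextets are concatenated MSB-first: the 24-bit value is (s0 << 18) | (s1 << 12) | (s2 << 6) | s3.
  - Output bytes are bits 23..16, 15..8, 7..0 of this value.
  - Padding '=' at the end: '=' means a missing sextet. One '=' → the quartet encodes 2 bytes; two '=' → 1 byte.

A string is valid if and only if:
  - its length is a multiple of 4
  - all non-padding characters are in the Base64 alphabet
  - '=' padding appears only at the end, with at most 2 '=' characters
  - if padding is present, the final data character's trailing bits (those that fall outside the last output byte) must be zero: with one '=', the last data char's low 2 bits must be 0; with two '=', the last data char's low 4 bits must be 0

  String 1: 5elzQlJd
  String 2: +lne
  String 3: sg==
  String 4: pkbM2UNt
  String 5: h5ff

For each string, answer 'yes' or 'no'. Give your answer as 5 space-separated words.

Answer: yes yes yes yes yes

Derivation:
String 1: '5elzQlJd' → valid
String 2: '+lne' → valid
String 3: 'sg==' → valid
String 4: 'pkbM2UNt' → valid
String 5: 'h5ff' → valid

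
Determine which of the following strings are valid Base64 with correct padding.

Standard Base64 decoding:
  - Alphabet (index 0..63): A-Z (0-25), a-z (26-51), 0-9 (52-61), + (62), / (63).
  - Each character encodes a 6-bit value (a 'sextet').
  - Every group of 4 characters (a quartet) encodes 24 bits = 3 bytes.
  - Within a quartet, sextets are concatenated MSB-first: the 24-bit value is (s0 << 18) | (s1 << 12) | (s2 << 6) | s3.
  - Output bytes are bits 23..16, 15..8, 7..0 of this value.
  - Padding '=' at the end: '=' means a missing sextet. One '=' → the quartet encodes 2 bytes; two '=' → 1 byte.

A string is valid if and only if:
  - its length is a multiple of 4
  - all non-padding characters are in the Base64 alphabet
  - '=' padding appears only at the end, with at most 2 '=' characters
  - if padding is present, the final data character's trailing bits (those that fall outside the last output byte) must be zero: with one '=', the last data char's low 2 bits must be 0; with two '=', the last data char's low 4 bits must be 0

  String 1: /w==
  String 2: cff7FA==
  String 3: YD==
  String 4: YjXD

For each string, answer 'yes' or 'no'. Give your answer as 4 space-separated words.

String 1: '/w==' → valid
String 2: 'cff7FA==' → valid
String 3: 'YD==' → invalid (bad trailing bits)
String 4: 'YjXD' → valid

Answer: yes yes no yes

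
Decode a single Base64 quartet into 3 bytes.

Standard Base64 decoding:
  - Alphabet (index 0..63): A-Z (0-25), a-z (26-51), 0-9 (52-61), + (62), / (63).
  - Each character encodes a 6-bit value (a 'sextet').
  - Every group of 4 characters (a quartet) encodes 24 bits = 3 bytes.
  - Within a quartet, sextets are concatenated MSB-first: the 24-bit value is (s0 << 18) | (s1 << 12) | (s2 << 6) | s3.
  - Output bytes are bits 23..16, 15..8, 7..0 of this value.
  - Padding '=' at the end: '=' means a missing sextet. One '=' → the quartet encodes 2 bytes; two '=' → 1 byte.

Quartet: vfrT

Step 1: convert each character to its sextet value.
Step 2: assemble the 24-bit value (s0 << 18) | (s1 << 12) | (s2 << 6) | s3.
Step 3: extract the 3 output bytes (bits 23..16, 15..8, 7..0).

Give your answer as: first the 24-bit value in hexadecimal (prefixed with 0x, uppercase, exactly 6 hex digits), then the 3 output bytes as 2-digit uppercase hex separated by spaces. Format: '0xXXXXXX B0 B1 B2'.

Sextets: v=47, f=31, r=43, T=19
24-bit: (47<<18) | (31<<12) | (43<<6) | 19
      = 0xBC0000 | 0x01F000 | 0x000AC0 | 0x000013
      = 0xBDFAD3
Bytes: (v>>16)&0xFF=BD, (v>>8)&0xFF=FA, v&0xFF=D3

Answer: 0xBDFAD3 BD FA D3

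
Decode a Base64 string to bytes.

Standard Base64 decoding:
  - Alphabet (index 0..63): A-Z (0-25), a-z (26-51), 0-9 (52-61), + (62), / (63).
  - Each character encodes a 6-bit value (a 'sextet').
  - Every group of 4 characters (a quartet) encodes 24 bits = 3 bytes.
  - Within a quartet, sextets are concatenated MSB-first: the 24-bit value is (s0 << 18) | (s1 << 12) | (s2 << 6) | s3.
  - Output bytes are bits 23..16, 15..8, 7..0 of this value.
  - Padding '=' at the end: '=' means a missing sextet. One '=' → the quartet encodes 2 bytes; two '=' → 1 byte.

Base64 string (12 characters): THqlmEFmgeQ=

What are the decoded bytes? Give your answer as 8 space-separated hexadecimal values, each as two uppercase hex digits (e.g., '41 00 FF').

Answer: 4C 7A A5 98 41 66 81 E4

Derivation:
After char 0 ('T'=19): chars_in_quartet=1 acc=0x13 bytes_emitted=0
After char 1 ('H'=7): chars_in_quartet=2 acc=0x4C7 bytes_emitted=0
After char 2 ('q'=42): chars_in_quartet=3 acc=0x131EA bytes_emitted=0
After char 3 ('l'=37): chars_in_quartet=4 acc=0x4C7AA5 -> emit 4C 7A A5, reset; bytes_emitted=3
After char 4 ('m'=38): chars_in_quartet=1 acc=0x26 bytes_emitted=3
After char 5 ('E'=4): chars_in_quartet=2 acc=0x984 bytes_emitted=3
After char 6 ('F'=5): chars_in_quartet=3 acc=0x26105 bytes_emitted=3
After char 7 ('m'=38): chars_in_quartet=4 acc=0x984166 -> emit 98 41 66, reset; bytes_emitted=6
After char 8 ('g'=32): chars_in_quartet=1 acc=0x20 bytes_emitted=6
After char 9 ('e'=30): chars_in_quartet=2 acc=0x81E bytes_emitted=6
After char 10 ('Q'=16): chars_in_quartet=3 acc=0x20790 bytes_emitted=6
Padding '=': partial quartet acc=0x20790 -> emit 81 E4; bytes_emitted=8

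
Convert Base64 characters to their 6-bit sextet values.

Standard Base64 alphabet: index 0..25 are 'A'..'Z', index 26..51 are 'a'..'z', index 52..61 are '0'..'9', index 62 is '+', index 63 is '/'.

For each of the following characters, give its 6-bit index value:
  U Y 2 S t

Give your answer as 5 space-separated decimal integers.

Answer: 20 24 54 18 45

Derivation:
'U': A..Z range, ord('U') − ord('A') = 20
'Y': A..Z range, ord('Y') − ord('A') = 24
'2': 0..9 range, 52 + ord('2') − ord('0') = 54
'S': A..Z range, ord('S') − ord('A') = 18
't': a..z range, 26 + ord('t') − ord('a') = 45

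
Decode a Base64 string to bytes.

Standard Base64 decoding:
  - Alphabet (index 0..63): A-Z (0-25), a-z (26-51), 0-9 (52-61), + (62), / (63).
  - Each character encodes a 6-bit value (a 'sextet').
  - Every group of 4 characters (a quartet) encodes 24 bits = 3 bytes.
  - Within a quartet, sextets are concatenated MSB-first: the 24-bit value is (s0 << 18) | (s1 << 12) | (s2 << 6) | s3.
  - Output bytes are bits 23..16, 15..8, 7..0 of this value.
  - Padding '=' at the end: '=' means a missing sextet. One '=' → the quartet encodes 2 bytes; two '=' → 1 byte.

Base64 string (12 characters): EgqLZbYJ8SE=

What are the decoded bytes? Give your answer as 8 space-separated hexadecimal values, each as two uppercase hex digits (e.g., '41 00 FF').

After char 0 ('E'=4): chars_in_quartet=1 acc=0x4 bytes_emitted=0
After char 1 ('g'=32): chars_in_quartet=2 acc=0x120 bytes_emitted=0
After char 2 ('q'=42): chars_in_quartet=3 acc=0x482A bytes_emitted=0
After char 3 ('L'=11): chars_in_quartet=4 acc=0x120A8B -> emit 12 0A 8B, reset; bytes_emitted=3
After char 4 ('Z'=25): chars_in_quartet=1 acc=0x19 bytes_emitted=3
After char 5 ('b'=27): chars_in_quartet=2 acc=0x65B bytes_emitted=3
After char 6 ('Y'=24): chars_in_quartet=3 acc=0x196D8 bytes_emitted=3
After char 7 ('J'=9): chars_in_quartet=4 acc=0x65B609 -> emit 65 B6 09, reset; bytes_emitted=6
After char 8 ('8'=60): chars_in_quartet=1 acc=0x3C bytes_emitted=6
After char 9 ('S'=18): chars_in_quartet=2 acc=0xF12 bytes_emitted=6
After char 10 ('E'=4): chars_in_quartet=3 acc=0x3C484 bytes_emitted=6
Padding '=': partial quartet acc=0x3C484 -> emit F1 21; bytes_emitted=8

Answer: 12 0A 8B 65 B6 09 F1 21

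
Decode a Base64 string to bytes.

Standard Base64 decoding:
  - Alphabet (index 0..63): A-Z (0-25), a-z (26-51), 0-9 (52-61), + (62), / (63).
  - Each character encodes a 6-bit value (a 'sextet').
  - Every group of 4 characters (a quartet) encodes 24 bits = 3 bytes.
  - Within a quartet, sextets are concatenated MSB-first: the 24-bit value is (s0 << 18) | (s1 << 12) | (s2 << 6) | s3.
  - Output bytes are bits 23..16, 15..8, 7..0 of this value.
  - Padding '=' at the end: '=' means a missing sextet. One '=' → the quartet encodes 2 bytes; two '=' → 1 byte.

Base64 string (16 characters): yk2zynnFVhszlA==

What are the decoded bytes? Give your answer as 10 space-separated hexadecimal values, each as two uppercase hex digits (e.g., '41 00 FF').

After char 0 ('y'=50): chars_in_quartet=1 acc=0x32 bytes_emitted=0
After char 1 ('k'=36): chars_in_quartet=2 acc=0xCA4 bytes_emitted=0
After char 2 ('2'=54): chars_in_quartet=3 acc=0x32936 bytes_emitted=0
After char 3 ('z'=51): chars_in_quartet=4 acc=0xCA4DB3 -> emit CA 4D B3, reset; bytes_emitted=3
After char 4 ('y'=50): chars_in_quartet=1 acc=0x32 bytes_emitted=3
After char 5 ('n'=39): chars_in_quartet=2 acc=0xCA7 bytes_emitted=3
After char 6 ('n'=39): chars_in_quartet=3 acc=0x329E7 bytes_emitted=3
After char 7 ('F'=5): chars_in_quartet=4 acc=0xCA79C5 -> emit CA 79 C5, reset; bytes_emitted=6
After char 8 ('V'=21): chars_in_quartet=1 acc=0x15 bytes_emitted=6
After char 9 ('h'=33): chars_in_quartet=2 acc=0x561 bytes_emitted=6
After char 10 ('s'=44): chars_in_quartet=3 acc=0x1586C bytes_emitted=6
After char 11 ('z'=51): chars_in_quartet=4 acc=0x561B33 -> emit 56 1B 33, reset; bytes_emitted=9
After char 12 ('l'=37): chars_in_quartet=1 acc=0x25 bytes_emitted=9
After char 13 ('A'=0): chars_in_quartet=2 acc=0x940 bytes_emitted=9
Padding '==': partial quartet acc=0x940 -> emit 94; bytes_emitted=10

Answer: CA 4D B3 CA 79 C5 56 1B 33 94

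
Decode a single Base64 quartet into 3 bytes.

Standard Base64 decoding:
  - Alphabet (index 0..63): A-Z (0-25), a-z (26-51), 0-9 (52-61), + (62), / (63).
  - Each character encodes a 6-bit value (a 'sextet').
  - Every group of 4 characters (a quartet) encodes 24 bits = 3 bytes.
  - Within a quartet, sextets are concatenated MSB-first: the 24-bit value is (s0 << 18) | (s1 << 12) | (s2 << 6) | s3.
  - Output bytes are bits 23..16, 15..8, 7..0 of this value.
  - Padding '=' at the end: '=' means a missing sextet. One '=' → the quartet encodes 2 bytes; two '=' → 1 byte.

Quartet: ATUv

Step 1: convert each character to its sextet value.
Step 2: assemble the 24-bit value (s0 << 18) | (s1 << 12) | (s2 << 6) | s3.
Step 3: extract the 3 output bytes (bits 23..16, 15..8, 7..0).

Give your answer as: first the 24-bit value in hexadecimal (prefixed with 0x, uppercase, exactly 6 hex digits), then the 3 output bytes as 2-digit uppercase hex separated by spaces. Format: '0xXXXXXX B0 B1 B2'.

Answer: 0x01352F 01 35 2F

Derivation:
Sextets: A=0, T=19, U=20, v=47
24-bit: (0<<18) | (19<<12) | (20<<6) | 47
      = 0x000000 | 0x013000 | 0x000500 | 0x00002F
      = 0x01352F
Bytes: (v>>16)&0xFF=01, (v>>8)&0xFF=35, v&0xFF=2F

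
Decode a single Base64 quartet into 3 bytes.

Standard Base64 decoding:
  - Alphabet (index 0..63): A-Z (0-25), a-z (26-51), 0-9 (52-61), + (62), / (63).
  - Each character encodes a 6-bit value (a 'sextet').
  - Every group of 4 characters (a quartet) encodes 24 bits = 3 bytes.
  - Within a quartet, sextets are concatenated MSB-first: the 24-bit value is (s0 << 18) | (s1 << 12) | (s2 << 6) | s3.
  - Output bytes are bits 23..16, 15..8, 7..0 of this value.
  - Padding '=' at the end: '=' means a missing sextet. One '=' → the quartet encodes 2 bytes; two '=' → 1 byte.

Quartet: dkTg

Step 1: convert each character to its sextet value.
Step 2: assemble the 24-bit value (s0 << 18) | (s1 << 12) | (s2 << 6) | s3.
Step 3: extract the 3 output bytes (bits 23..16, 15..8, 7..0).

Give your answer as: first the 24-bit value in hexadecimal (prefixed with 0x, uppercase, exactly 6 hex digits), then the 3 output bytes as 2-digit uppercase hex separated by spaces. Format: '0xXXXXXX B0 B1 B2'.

Answer: 0x7644E0 76 44 E0

Derivation:
Sextets: d=29, k=36, T=19, g=32
24-bit: (29<<18) | (36<<12) | (19<<6) | 32
      = 0x740000 | 0x024000 | 0x0004C0 | 0x000020
      = 0x7644E0
Bytes: (v>>16)&0xFF=76, (v>>8)&0xFF=44, v&0xFF=E0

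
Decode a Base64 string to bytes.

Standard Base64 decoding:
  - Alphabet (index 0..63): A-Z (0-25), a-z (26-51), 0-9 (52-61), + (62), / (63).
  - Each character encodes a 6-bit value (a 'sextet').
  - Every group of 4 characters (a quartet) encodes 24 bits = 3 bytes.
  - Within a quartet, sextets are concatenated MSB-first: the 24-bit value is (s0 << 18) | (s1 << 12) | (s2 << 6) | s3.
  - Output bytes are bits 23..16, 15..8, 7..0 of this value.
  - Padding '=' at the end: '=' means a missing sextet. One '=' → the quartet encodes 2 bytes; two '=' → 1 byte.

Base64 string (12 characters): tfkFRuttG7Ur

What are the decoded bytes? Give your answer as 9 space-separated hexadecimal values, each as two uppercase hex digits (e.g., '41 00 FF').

Answer: B5 F9 05 46 EB 6D 1B B5 2B

Derivation:
After char 0 ('t'=45): chars_in_quartet=1 acc=0x2D bytes_emitted=0
After char 1 ('f'=31): chars_in_quartet=2 acc=0xB5F bytes_emitted=0
After char 2 ('k'=36): chars_in_quartet=3 acc=0x2D7E4 bytes_emitted=0
After char 3 ('F'=5): chars_in_quartet=4 acc=0xB5F905 -> emit B5 F9 05, reset; bytes_emitted=3
After char 4 ('R'=17): chars_in_quartet=1 acc=0x11 bytes_emitted=3
After char 5 ('u'=46): chars_in_quartet=2 acc=0x46E bytes_emitted=3
After char 6 ('t'=45): chars_in_quartet=3 acc=0x11BAD bytes_emitted=3
After char 7 ('t'=45): chars_in_quartet=4 acc=0x46EB6D -> emit 46 EB 6D, reset; bytes_emitted=6
After char 8 ('G'=6): chars_in_quartet=1 acc=0x6 bytes_emitted=6
After char 9 ('7'=59): chars_in_quartet=2 acc=0x1BB bytes_emitted=6
After char 10 ('U'=20): chars_in_quartet=3 acc=0x6ED4 bytes_emitted=6
After char 11 ('r'=43): chars_in_quartet=4 acc=0x1BB52B -> emit 1B B5 2B, reset; bytes_emitted=9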